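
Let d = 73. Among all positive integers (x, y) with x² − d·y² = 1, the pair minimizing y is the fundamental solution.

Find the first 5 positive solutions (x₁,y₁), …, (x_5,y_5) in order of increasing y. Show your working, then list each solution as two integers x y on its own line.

2281249 267000
10408194000001 1218186966000
47487364308614281249 5557975596000801000
216661004683313632776000001 25358252540801244373932000
988515400545561595548925838281249 115696976500895037877980001335000

√73 = [8; 1,1,5,5,1,1,16, …], period ℓ=7 (odd) → k=13
k=0  a_k=8  p_k/q_k = 8/1
k=1  a_k=1  p_k/q_k = 9/1
k=2  a_k=1  p_k/q_k = 17/2
…
k=4  a_k=5  p_k/q_k = 487/57
…
k=8  a_k=1  p_k/q_k = 18737/2193
…
k=10  a_k=5  p_k/q_k = 200767/23498
k=11  a_k=5  p_k/q_k = 1040241/121751
k=12  a_k=1  p_k/q_k = 1241008/145249
k=13  a_k=1  p_k/q_k = 2281249/267000
→ (2281249, 267000).  Check: 2281249²=5204097000001, 73·267000²=5204097000000, difference 1.
n=2: (2281249,267000)∘(2281249,267000) = (2281249·2281249+73·267000·267000, 2281249·267000+267000·2281249) = (10408194000001,1218186966000)
n=3: (10408194000001,1218186966000)∘(2281249,267000) = (2281249·10408194000001+73·267000·1218186966000, 2281249·1218186966000+267000·10408194000001) = (47487364308614281249,5557975596000801000)
n=4: (47487364308614281249,5557975596000801000)∘(2281249,267000) = (2281249·47487364308614281249+73·267000·5557975596000801000, 2281249·5557975596000801000+267000·47487364308614281249) = (216661004683313632776000001,25358252540801244373932000)
n=5: (216661004683313632776000001,25358252540801244373932000)∘(2281249,267000) = (2281249·216661004683313632776000001+73·267000·25358252540801244373932000, 2281249·25358252540801244373932000+267000·216661004683313632776000001) = (988515400545561595548925838281249,115696976500895037877980001335000)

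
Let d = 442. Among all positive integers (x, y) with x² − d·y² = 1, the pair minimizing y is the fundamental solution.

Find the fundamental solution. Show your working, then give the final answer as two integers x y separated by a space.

√442 = [21; 42, …], period ℓ=1 (odd) → k=1
k=0  a_k=21  p_k/q_k = 21/1
k=1  a_k=42  p_k/q_k = 883/42
fundamental: x₁=883, y₁=42  (since 779689 − 442·1764 = 1)

883 42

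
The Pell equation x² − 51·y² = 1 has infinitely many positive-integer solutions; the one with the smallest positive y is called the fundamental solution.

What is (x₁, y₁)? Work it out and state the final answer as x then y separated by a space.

√51 = [7; 7,14, …], period ℓ=2 (even) → k=1
i=0: a=7 ⇒ p=7, q=1
i=1: a=7 ⇒ p=50, q=7
fundamental: x₁=50, y₁=7  (since 2500 − 51·49 = 1)

50 7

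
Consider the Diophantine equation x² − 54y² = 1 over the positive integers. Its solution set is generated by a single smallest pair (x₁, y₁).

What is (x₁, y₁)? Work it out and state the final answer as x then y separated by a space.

485 66

[7; 2,1,6,1,2,14] for √54; ℓ=6 ⇒ convergent index 5
step 0: (7, 1)  from 7·(1,0) + (0,1)
…
step 2: (22, 3)  from 1·(15,2) + (7,1)
step 3: (147, 20)  from 6·(22,3) + (15,2)
step 4: (169, 23)  from 1·(147,20) + (22,3)
step 5: (485, 66)  from 2·(169,23) + (147,20)
(x₁, y₁) = (485, 66);  485² − 54·66² = 1 ✓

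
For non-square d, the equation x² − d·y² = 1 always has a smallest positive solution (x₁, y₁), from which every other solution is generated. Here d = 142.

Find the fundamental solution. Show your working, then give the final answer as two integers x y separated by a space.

143 12

√142 → a₀=11, period (1,10,1,22); ℓ=4 even so k=3
k=0  a_k=11  p_k/q_k = 11/1
k=1  a_k=1  p_k/q_k = 12/1
k=2  a_k=10  p_k/q_k = 131/11
k=3  a_k=1  p_k/q_k = 143/12
fundamental: x₁=143, y₁=12  (since 20449 − 142·144 = 1)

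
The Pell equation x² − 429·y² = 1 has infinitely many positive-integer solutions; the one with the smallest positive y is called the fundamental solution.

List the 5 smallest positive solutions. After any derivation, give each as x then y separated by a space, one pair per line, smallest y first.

√429 = [20; 1,2,2,9,1,12,1,9,2,2,1,40, …], period ℓ=12 (even) → k=11
i=0: a=20 ⇒ p=20, q=1
i=1: a=1 ⇒ p=21, q=1
i=2: a=2 ⇒ p=62, q=3
i=3: a=2 ⇒ p=145, q=7
i=4: a=9 ⇒ p=1367, q=66
i=5: a=1 ⇒ p=1512, q=73
i=6: a=12 ⇒ p=19511, q=942
…
i=8: a=9 ⇒ p=208718, q=10077
i=9: a=2 ⇒ p=438459, q=21169
i=10: a=2 ⇒ p=1085636, q=52415
i=11: a=1 ⇒ p=1524095, q=73584
(x₁, y₁) = (1524095, 73584);  1524095² − 429·73584² = 1 ✓
(x_2, y_2) = (1524095·1524095 + 429·73584·73584, 1524095·73584 + 73584·1524095) = (4645731138049, 224298012960)
(x_3, y_3) = (1524095·4645731138049 + 429·73584·224298012960, 1524095·224298012960 + 73584·4645731138049) = (14161071197688057215, 683702960124468816)
(x_4, y_4) = (1524095·14161071197688057215 + 429·73584·683702960124468816, 1524095·683702960124468816 + 73584·14161071197688057215) = (43165635614076113391052801, 2084056526021580302230080)
(x_5, y_5) = (1524095·43165635614076113391052801 + 429·73584·2084056526021580302230080, 1524095·2084056526021580302230080 + 73584·43165635614076113391052801) = (131577058822456507006275549422975, 6352600262053037158494583086384)

1524095 73584
4645731138049 224298012960
14161071197688057215 683702960124468816
43165635614076113391052801 2084056526021580302230080
131577058822456507006275549422975 6352600262053037158494583086384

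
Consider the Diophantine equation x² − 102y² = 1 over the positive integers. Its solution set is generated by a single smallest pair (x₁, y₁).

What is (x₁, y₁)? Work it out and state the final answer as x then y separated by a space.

101 10

[10; 10,20] for √102; ℓ=2 ⇒ convergent index 1
i=0: a=10 ⇒ p=10, q=1
i=1: a=10 ⇒ p=101, q=10
fundamental: x₁=101, y₁=10  (since 10201 − 102·100 = 1)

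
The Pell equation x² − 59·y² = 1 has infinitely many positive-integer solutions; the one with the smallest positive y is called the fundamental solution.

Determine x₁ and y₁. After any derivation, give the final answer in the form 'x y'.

√59 → a₀=7, period (1,2,7,2,1,14); ℓ=6 even so k=5
k=0  a_k=7  p_k/q_k = 7/1
k=1  a_k=1  p_k/q_k = 8/1
k=2  a_k=2  p_k/q_k = 23/3
k=3  a_k=7  p_k/q_k = 169/22
k=4  a_k=2  p_k/q_k = 361/47
k=5  a_k=1  p_k/q_k = 530/69
(x₁, y₁) = (530, 69);  530² − 59·69² = 1 ✓

530 69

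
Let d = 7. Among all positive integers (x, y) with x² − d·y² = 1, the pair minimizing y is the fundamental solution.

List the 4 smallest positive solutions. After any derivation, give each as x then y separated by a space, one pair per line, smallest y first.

8 3
127 48
2024 765
32257 12192

√7 = [2; 1,1,1,4, …], period ℓ=4 (even) → k=3
a_0=2:  p_0=2·1+0=2,  q_0=2·0+1=1
a_1=1:  p_1=1·2+1=3,  q_1=1·1+0=1
a_2=1:  p_2=1·3+2=5,  q_2=1·1+1=2
a_3=1:  p_3=1·5+3=8,  q_3=1·2+1=3
(x₁, y₁) = (8, 3);  8² − 7·3² = 1 ✓
(x_2, y_2) = (8·8 + 7·3·3, 8·3 + 3·8) = (127, 48)
(x_3, y_3) = (8·127 + 7·3·48, 8·48 + 3·127) = (2024, 765)
(x_4, y_4) = (8·2024 + 7·3·765, 8·765 + 3·2024) = (32257, 12192)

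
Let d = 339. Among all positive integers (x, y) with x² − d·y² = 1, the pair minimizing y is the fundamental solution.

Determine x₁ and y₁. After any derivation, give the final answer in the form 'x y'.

[18; 2,2,2,1,17,1,2,2,2,36] for √339; ℓ=10 ⇒ convergent index 9
step 0: (18, 1)  from 18·(1,0) + (0,1)
…
step 2: (92, 5)  from 2·(37,2) + (18,1)
…
step 8: (40359, 2192)  from 2·(17252,937) + (5855,318)
step 9: (97970, 5321)  from 2·(40359,2192) + (17252,937)
→ (97970, 5321).  Check: 97970²=9598120900, 339·5321²=9598120899, difference 1.

97970 5321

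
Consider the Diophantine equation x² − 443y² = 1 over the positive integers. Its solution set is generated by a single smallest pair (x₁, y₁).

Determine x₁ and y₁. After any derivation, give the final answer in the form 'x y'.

√443 → a₀=21, period (21,42); ℓ=2 even so k=1
i=0: a=21 ⇒ p=21, q=1
i=1: a=21 ⇒ p=442, q=21
→ (442, 21).  Check: 442²=195364, 443·21²=195363, difference 1.

442 21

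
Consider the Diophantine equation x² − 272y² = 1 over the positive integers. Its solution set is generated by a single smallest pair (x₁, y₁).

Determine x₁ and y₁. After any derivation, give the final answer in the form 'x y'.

33 2

[16; 2,32] for √272; ℓ=2 ⇒ convergent index 1
i=0: a=16 ⇒ p=16, q=1
i=1: a=2 ⇒ p=33, q=2
(x₁, y₁) = (33, 2);  33² − 272·2² = 1 ✓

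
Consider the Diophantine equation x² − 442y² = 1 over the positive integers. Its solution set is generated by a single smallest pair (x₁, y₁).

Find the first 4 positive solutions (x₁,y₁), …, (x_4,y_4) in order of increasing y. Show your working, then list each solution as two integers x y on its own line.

√442 → a₀=21, period (42); ℓ=1 odd so k=1
a_0=21:  p_0=21·1+0=21,  q_0=21·0+1=1
a_1=42:  p_1=42·21+1=883,  q_1=42·1+0=42
fundamental: x₁=883, y₁=42  (since 779689 − 442·1764 = 1)
(x_2, y_2) = (883·883 + 442·42·42, 883·42 + 42·883) = (1559377, 74172)
(x_3, y_3) = (883·1559377 + 442·42·74172, 883·74172 + 42·1559377) = (2753858899, 130987710)
(x_4, y_4) = (883·2753858899 + 442·42·130987710, 883·130987710 + 42·2753858899) = (4863313256257, 231324221688)

883 42
1559377 74172
2753858899 130987710
4863313256257 231324221688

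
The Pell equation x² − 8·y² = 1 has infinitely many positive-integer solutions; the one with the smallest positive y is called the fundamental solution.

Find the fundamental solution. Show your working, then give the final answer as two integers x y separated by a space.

√8 → a₀=2, period (1,4); ℓ=2 even so k=1
i=0: a=2 ⇒ p=2, q=1
i=1: a=1 ⇒ p=3, q=1
(x₁, y₁) = (3, 1);  3² − 8·1² = 1 ✓

3 1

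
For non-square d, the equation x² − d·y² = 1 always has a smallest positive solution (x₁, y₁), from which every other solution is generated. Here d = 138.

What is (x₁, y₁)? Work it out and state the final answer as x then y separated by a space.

[11; 1,2,1,22] for √138; ℓ=4 ⇒ convergent index 3
a_0=11:  p_0=11·1+0=11,  q_0=11·0+1=1
a_1=1:  p_1=1·11+1=12,  q_1=1·1+0=1
a_2=2:  p_2=2·12+11=35,  q_2=2·1+1=3
a_3=1:  p_3=1·35+12=47,  q_3=1·3+1=4
fundamental: x₁=47, y₁=4  (since 2209 − 138·16 = 1)

47 4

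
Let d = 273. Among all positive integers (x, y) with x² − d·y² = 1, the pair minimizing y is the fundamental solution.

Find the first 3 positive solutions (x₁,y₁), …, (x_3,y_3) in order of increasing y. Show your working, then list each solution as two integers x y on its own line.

[16; 1,1,10,1,1,32] for √273; ℓ=6 ⇒ convergent index 5
step 0: (16, 1)  from 16·(1,0) + (0,1)
…
step 2: (33, 2)  from 1·(17,1) + (16,1)
step 3: (347, 21)  from 10·(33,2) + (17,1)
step 4: (380, 23)  from 1·(347,21) + (33,2)
step 5: (727, 44)  from 1·(380,23) + (347,21)
(x₁, y₁) = (727, 44);  727² − 273·44² = 1 ✓
n=2: (727,44)∘(727,44) = (727·727+273·44·44, 727·44+44·727) = (1057057,63976)
n=3: (1057057,63976)∘(727,44) = (727·1057057+273·44·63976, 727·63976+44·1057057) = (1536960151,93021060)

727 44
1057057 63976
1536960151 93021060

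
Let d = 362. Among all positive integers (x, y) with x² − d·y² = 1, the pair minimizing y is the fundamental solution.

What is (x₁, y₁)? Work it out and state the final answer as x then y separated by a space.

723 38

√362 = [19; 38, …], period ℓ=1 (odd) → k=1
k=0  a_k=19  p_k/q_k = 19/1
k=1  a_k=38  p_k/q_k = 723/38
(x₁, y₁) = (723, 38);  723² − 362·38² = 1 ✓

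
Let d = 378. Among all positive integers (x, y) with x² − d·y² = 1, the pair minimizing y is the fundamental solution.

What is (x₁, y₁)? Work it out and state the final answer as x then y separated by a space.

8749 450

√378 → a₀=19, period (2,3,1,4,1,3,2,38); ℓ=8 even so k=7
k=0  a_k=19  p_k/q_k = 19/1
k=1  a_k=2  p_k/q_k = 39/2
k=2  a_k=3  p_k/q_k = 136/7
k=3  a_k=1  p_k/q_k = 175/9
k=4  a_k=4  p_k/q_k = 836/43
…
k=6  a_k=3  p_k/q_k = 3869/199
k=7  a_k=2  p_k/q_k = 8749/450
→ (8749, 450).  Check: 8749²=76545001, 378·450²=76545000, difference 1.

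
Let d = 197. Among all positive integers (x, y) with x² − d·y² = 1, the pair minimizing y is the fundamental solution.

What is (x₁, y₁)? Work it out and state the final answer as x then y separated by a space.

√197 = [14; 28, …], period ℓ=1 (odd) → k=1
step 0: (14, 1)  from 14·(1,0) + (0,1)
step 1: (393, 28)  from 28·(14,1) + (1,0)
fundamental: x₁=393, y₁=28  (since 154449 − 197·784 = 1)

393 28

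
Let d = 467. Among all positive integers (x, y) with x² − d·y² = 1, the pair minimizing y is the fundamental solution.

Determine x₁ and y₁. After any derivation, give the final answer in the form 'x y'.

[21; 1,1,1,1,3,…,1,1,42] for √467; ℓ=14 ⇒ convergent index 13
step 0: (21, 1)  from 21·(1,0) + (0,1)
step 1: (22, 1)  from 1·(21,1) + (1,0)
…
step 9: (275465, 12747)  from 3·(82767,3830) + (27164,1257)
…
step 12: (991929, 45901)  from 1·(633697,29324) + (358232,16577)
step 13: (1625626, 75225)  from 1·(991929,45901) + (633697,29324)
(x₁, y₁) = (1625626, 75225);  1625626² − 467·75225² = 1 ✓

1625626 75225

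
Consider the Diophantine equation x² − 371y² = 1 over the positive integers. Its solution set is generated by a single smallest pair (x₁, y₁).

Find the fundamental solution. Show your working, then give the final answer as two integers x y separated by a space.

1695 88

√371 → a₀=19, period (3,1,4,1,3,38); ℓ=6 even so k=5
step 0: (19, 1)  from 19·(1,0) + (0,1)
step 1: (58, 3)  from 3·(19,1) + (1,0)
…
step 3: (366, 19)  from 4·(77,4) + (58,3)
step 4: (443, 23)  from 1·(366,19) + (77,4)
step 5: (1695, 88)  from 3·(443,23) + (366,19)
fundamental: x₁=1695, y₁=88  (since 2873025 − 371·7744 = 1)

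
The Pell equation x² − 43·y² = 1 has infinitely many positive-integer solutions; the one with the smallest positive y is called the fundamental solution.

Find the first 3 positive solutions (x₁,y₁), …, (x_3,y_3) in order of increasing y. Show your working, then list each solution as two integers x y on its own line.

3482 531
24248647 3697884
168867574226 25752063645

d=43: √d = [6; 1,1,3,1,5,1,3,1,1,12] (ℓ=10, even), read p_9/q_9
i=0: a=6 ⇒ p=6, q=1
i=1: a=1 ⇒ p=7, q=1
…
i=5: a=5 ⇒ p=341, q=52
i=6: a=1 ⇒ p=400, q=61
…
i=8: a=1 ⇒ p=1941, q=296
i=9: a=1 ⇒ p=3482, q=531
→ (3482, 531).  Check: 3482²=12124324, 43·531²=12124323, difference 1.
k=2:  x_2 = 3482·3482+43·531·531 = 24248647,  y_2 = 3482·531+531·3482 = 3697884
k=3:  x_3 = 3482·24248647+43·531·3697884 = 168867574226,  y_3 = 3482·3697884+531·24248647 = 25752063645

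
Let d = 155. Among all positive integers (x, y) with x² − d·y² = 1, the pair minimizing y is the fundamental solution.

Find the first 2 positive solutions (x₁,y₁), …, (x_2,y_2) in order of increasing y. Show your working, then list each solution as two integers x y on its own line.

√155 = [12; 2,4,2,24, …], period ℓ=4 (even) → k=3
step 0: (12, 1)  from 12·(1,0) + (0,1)
step 1: (25, 2)  from 2·(12,1) + (1,0)
step 2: (112, 9)  from 4·(25,2) + (12,1)
step 3: (249, 20)  from 2·(112,9) + (25,2)
→ (249, 20).  Check: 249²=62001, 155·20²=62000, difference 1.
(x_2, y_2) = (249·249 + 155·20·20, 249·20 + 20·249) = (124001, 9960)

249 20
124001 9960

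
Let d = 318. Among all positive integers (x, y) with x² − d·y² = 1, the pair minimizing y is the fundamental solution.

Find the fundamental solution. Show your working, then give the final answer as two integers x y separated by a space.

107 6

√318 → a₀=17, period (1,4,1,34); ℓ=4 even so k=3
i=0: a=17 ⇒ p=17, q=1
…
i=2: a=4 ⇒ p=89, q=5
i=3: a=1 ⇒ p=107, q=6
(x₁, y₁) = (107, 6);  107² − 318·6² = 1 ✓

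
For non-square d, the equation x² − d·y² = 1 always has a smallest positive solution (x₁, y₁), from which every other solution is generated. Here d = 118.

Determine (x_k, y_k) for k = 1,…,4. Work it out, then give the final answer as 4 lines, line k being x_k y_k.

306917 28254
188396089777 17343265836
115643925371868101 10645886241146970
70986173286526887819457 6534806934930865917144

√118 → a₀=10, period (1,6,3,2,10,2,3,6,1,20); ℓ=10 even so k=9
k=0  a_k=10  p_k/q_k = 10/1
k=1  a_k=1  p_k/q_k = 11/1
k=2  a_k=6  p_k/q_k = 76/7
…
k=5  a_k=10  p_k/q_k = 5779/532
k=6  a_k=2  p_k/q_k = 12112/1115
k=7  a_k=3  p_k/q_k = 42115/3877
k=8  a_k=6  p_k/q_k = 264802/24377
k=9  a_k=1  p_k/q_k = 306917/28254
(x₁, y₁) = (306917, 28254);  306917² − 118·28254² = 1 ✓
(x_2, y_2) = (306917·306917 + 118·28254·28254, 306917·28254 + 28254·306917) = (188396089777, 17343265836)
(x_3, y_3) = (306917·188396089777 + 118·28254·17343265836, 306917·17343265836 + 28254·188396089777) = (115643925371868101, 10645886241146970)
(x_4, y_4) = (306917·115643925371868101 + 118·28254·10645886241146970, 306917·10645886241146970 + 28254·115643925371868101) = (70986173286526887819457, 6534806934930865917144)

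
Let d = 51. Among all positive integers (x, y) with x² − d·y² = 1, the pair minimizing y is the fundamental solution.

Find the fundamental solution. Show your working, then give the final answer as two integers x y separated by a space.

50 7

√51 = [7; 7,14, …], period ℓ=2 (even) → k=1
k=0  a_k=7  p_k/q_k = 7/1
k=1  a_k=7  p_k/q_k = 50/7
→ (50, 7).  Check: 50²=2500, 51·7²=2499, difference 1.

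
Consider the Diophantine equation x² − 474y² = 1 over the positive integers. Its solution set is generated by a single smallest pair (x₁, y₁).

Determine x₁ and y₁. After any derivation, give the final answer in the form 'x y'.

d=474: √d = [21; 1,3,2,1,1,…,3,1,42] (ℓ=14, even), read p_13/q_13
i=0: a=21 ⇒ p=21, q=1
…
i=5: a=1 ⇒ p=479, q=22
i=6: a=1 ⇒ p=762, q=35
…
i=8: a=1 ⇒ p=5813, q=267
…
i=12: a=3 ⇒ p=149331, q=6859
i=13: a=1 ⇒ p=193549, q=8890
(x₁, y₁) = (193549, 8890);  193549² − 474·8890² = 1 ✓

193549 8890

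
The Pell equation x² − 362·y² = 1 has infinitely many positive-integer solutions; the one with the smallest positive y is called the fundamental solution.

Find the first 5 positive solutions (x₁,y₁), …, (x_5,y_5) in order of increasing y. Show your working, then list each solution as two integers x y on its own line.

723 38
1045457 54948
1511730099 79454770
2185960677697 114891542472
3160897628219763 166133090959742

d=362: √d = [19; 38] (ℓ=1, odd), read p_1/q_1
i=0: a=19 ⇒ p=19, q=1
i=1: a=38 ⇒ p=723, q=38
(x₁, y₁) = (723, 38);  723² − 362·38² = 1 ✓
n=2: (723,38)∘(723,38) = (723·723+362·38·38, 723·38+38·723) = (1045457,54948)
n=3: (1045457,54948)∘(723,38) = (723·1045457+362·38·54948, 723·54948+38·1045457) = (1511730099,79454770)
n=4: (1511730099,79454770)∘(723,38) = (723·1511730099+362·38·79454770, 723·79454770+38·1511730099) = (2185960677697,114891542472)
n=5: (2185960677697,114891542472)∘(723,38) = (723·2185960677697+362·38·114891542472, 723·114891542472+38·2185960677697) = (3160897628219763,166133090959742)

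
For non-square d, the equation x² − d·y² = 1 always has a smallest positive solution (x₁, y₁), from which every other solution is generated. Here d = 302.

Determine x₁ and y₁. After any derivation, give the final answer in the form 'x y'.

4276623 246092

√302 → a₀=17, period (2,1,1,1,4,…,1,2,34); ℓ=16 even so k=15
a_0=17:  p_0=17·1+0=17,  q_0=17·0+1=1
a_1=2:  p_1=2·17+1=35,  q_1=2·1+0=2
a_2=1:  p_2=1·35+17=52,  q_2=1·2+1=3
a_3=1:  p_3=1·52+35=87,  q_3=1·3+2=5
a_4=1:  p_4=1·87+52=139,  q_4=1·5+3=8
…
a_6=2:  p_6=2·643+139=1425,  q_6=2·37+8=82
a_7=1:  p_7=1·1425+643=2068,  q_7=1·82+37=119
a_8=16:  p_8=16·2068+1425=34513,  q_8=16·119+82=1986
a_9=1:  p_9=1·34513+2068=36581,  q_9=1·1986+119=2105
a_10=2:  p_10=2·36581+34513=107675,  q_10=2·2105+1986=6196
a_11=4:  p_11=4·107675+36581=467281,  q_11=4·6196+2105=26889
a_12=1:  p_12=1·467281+107675=574956,  q_12=1·26889+6196=33085
a_13=1:  p_13=1·574956+467281=1042237,  q_13=1·33085+26889=59974
a_14=1:  p_14=1·1042237+574956=1617193,  q_14=1·59974+33085=93059
a_15=2:  p_15=2·1617193+1042237=4276623,  q_15=2·93059+59974=246092
(x₁, y₁) = (4276623, 246092);  4276623² − 302·246092² = 1 ✓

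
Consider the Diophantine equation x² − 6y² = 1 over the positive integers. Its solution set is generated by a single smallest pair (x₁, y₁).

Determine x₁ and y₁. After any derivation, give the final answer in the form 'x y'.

√6 → a₀=2, period (2,4); ℓ=2 even so k=1
a_0=2:  p_0=2·1+0=2,  q_0=2·0+1=1
a_1=2:  p_1=2·2+1=5,  q_1=2·1+0=2
fundamental: x₁=5, y₁=2  (since 25 − 6·4 = 1)

5 2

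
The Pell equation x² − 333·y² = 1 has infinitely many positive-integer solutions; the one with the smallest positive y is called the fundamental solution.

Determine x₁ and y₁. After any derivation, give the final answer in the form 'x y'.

73 4

[18; 4,36] for √333; ℓ=2 ⇒ convergent index 1
i=0: a=18 ⇒ p=18, q=1
i=1: a=4 ⇒ p=73, q=4
(x₁, y₁) = (73, 4);  73² − 333·4² = 1 ✓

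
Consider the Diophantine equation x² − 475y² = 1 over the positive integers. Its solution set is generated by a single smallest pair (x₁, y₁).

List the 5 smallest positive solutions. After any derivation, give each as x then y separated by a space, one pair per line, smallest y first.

57799 2652
6681448801 306565896
772362118440199 35438404443156
89283516160768675201 4096608676513381392
10320995900380175197444999 473559769752155457709260

d=475: √d = [21; 1,3,1,6,2,6,1,3,1,42] (ℓ=10, even), read p_9/q_9
step 0: (21, 1)  from 21·(1,0) + (0,1)
step 1: (22, 1)  from 1·(21,1) + (1,0)
step 2: (87, 4)  from 3·(22,1) + (21,1)
…
step 4: (741, 34)  from 6·(109,5) + (87,4)
…
step 6: (10287, 472)  from 6·(1591,73) + (741,34)
…
step 8: (45921, 2107)  from 3·(11878,545) + (10287,472)
step 9: (57799, 2652)  from 1·(45921,2107) + (11878,545)
→ (57799, 2652).  Check: 57799²=3340724401, 475·2652²=3340724400, difference 1.
k=2:  x_2 = 57799·57799+475·2652·2652 = 6681448801,  y_2 = 57799·2652+2652·57799 = 306565896
k=3:  x_3 = 57799·6681448801+475·2652·306565896 = 772362118440199,  y_3 = 57799·306565896+2652·6681448801 = 35438404443156
k=4:  x_4 = 57799·772362118440199+475·2652·35438404443156 = 89283516160768675201,  y_4 = 57799·35438404443156+2652·772362118440199 = 4096608676513381392
k=5:  x_5 = 57799·89283516160768675201+475·2652·4096608676513381392 = 10320995900380175197444999,  y_5 = 57799·4096608676513381392+2652·89283516160768675201 = 473559769752155457709260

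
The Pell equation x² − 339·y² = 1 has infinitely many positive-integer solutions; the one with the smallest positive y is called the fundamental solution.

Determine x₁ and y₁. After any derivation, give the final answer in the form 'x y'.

√339 = [18; 2,2,2,1,17,1,2,2,2,36, …], period ℓ=10 (even) → k=9
a_0=18:  p_0=18·1+0=18,  q_0=18·0+1=1
a_1=2:  p_1=2·18+1=37,  q_1=2·1+0=2
a_2=2:  p_2=2·37+18=92,  q_2=2·2+1=5
a_3=2:  p_3=2·92+37=221,  q_3=2·5+2=12
a_4=1:  p_4=1·221+92=313,  q_4=1·12+5=17
…
a_8=2:  p_8=2·17252+5855=40359,  q_8=2·937+318=2192
a_9=2:  p_9=2·40359+17252=97970,  q_9=2·2192+937=5321
fundamental: x₁=97970, y₁=5321  (since 9598120900 − 339·28313041 = 1)

97970 5321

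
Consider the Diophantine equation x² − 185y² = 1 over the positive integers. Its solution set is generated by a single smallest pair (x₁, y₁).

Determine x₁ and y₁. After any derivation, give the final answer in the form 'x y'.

9249 680

√185 → a₀=13, period (1,1,1,1,26); ℓ=5 odd so k=9
step 0: (13, 1)  from 13·(1,0) + (0,1)
…
step 7: (3686, 271)  from 1·(1877,138) + (1809,133)
step 8: (5563, 409)  from 1·(3686,271) + (1877,138)
step 9: (9249, 680)  from 1·(5563,409) + (3686,271)
fundamental: x₁=9249, y₁=680  (since 85544001 − 185·462400 = 1)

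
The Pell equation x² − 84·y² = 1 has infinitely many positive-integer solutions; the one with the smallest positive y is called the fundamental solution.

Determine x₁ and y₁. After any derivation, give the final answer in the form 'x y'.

√84 → a₀=9, period (6,18); ℓ=2 even so k=1
k=0  a_k=9  p_k/q_k = 9/1
k=1  a_k=6  p_k/q_k = 55/6
fundamental: x₁=55, y₁=6  (since 3025 − 84·36 = 1)

55 6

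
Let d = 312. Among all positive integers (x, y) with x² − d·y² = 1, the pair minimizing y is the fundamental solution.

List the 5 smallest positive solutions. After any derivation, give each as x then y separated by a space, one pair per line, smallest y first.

53 3
5617 318
595349 33705
63101377 3572412
6688150613 378641967

√312 → a₀=17, period (1,1,1,34); ℓ=4 even so k=3
step 0: (17, 1)  from 17·(1,0) + (0,1)
step 1: (18, 1)  from 1·(17,1) + (1,0)
step 2: (35, 2)  from 1·(18,1) + (17,1)
step 3: (53, 3)  from 1·(35,2) + (18,1)
(x₁, y₁) = (53, 3);  53² − 312·3² = 1 ✓
(53+3√312)^2 = 5617 + 318√312
(53+3√312)^3 = 595349 + 33705√312
(53+3√312)^4 = 63101377 + 3572412√312
(53+3√312)^5 = 6688150613 + 378641967√312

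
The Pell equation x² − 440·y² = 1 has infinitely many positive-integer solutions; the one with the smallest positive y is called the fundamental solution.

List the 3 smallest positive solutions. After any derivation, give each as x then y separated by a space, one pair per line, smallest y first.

d=440: √d = [20; 1,40] (ℓ=2, even), read p_1/q_1
k=0  a_k=20  p_k/q_k = 20/1
k=1  a_k=1  p_k/q_k = 21/1
fundamental: x₁=21, y₁=1  (since 441 − 440·1 = 1)
(21+1√440)^2 = 881 + 42√440
(21+1√440)^3 = 36981 + 1763√440

21 1
881 42
36981 1763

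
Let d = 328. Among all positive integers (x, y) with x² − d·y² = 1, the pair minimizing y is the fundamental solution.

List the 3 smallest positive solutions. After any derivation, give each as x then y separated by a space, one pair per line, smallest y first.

[18; 9,36] for √328; ℓ=2 ⇒ convergent index 1
step 0: (18, 1)  from 18·(1,0) + (0,1)
step 1: (163, 9)  from 9·(18,1) + (1,0)
→ (163, 9).  Check: 163²=26569, 328·9²=26568, difference 1.
k=2:  x_2 = 163·163+328·9·9 = 53137,  y_2 = 163·9+9·163 = 2934
k=3:  x_3 = 163·53137+328·9·2934 = 17322499,  y_3 = 163·2934+9·53137 = 956475

163 9
53137 2934
17322499 956475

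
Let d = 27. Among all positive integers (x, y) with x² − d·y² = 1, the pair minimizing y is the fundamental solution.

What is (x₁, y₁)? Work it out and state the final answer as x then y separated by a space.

26 5

√27 = [5; 5,10, …], period ℓ=2 (even) → k=1
a_0=5:  p_0=5·1+0=5,  q_0=5·0+1=1
a_1=5:  p_1=5·5+1=26,  q_1=5·1+0=5
→ (26, 5).  Check: 26²=676, 27·5²=675, difference 1.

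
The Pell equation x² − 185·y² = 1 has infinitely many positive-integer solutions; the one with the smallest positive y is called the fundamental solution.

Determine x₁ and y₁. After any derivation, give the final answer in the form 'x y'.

[13; 1,1,1,1,26] for √185; ℓ=5 ⇒ convergent index 9
step 0: (13, 1)  from 13·(1,0) + (0,1)
…
step 4: (68, 5)  from 1·(41,3) + (27,2)
…
step 7: (3686, 271)  from 1·(1877,138) + (1809,133)
step 8: (5563, 409)  from 1·(3686,271) + (1877,138)
step 9: (9249, 680)  from 1·(5563,409) + (3686,271)
(x₁, y₁) = (9249, 680);  9249² − 185·680² = 1 ✓

9249 680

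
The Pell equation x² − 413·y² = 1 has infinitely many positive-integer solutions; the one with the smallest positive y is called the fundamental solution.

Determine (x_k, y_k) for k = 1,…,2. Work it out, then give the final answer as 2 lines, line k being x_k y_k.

d=413: √d = [20; 3,9,1,4,1,9,3,40] (ℓ=8, even), read p_7/q_7
i=0: a=20 ⇒ p=20, q=1
…
i=2: a=9 ⇒ p=569, q=28
…
i=5: a=1 ⇒ p=3719, q=183
i=6: a=9 ⇒ p=36560, q=1799
i=7: a=3 ⇒ p=113399, q=5580
(x₁, y₁) = (113399, 5580);  113399² − 413·5580² = 1 ✓
n=2: (113399,5580)∘(113399,5580) = (113399·113399+413·5580·5580, 113399·5580+5580·113399) = (25718666401,1265532840)

113399 5580
25718666401 1265532840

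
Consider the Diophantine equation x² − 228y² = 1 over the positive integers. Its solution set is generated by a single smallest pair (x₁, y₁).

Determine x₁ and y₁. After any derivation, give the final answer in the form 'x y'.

√228 = [15; 10,30, …], period ℓ=2 (even) → k=1
k=0  a_k=15  p_k/q_k = 15/1
k=1  a_k=10  p_k/q_k = 151/10
fundamental: x₁=151, y₁=10  (since 22801 − 228·100 = 1)

151 10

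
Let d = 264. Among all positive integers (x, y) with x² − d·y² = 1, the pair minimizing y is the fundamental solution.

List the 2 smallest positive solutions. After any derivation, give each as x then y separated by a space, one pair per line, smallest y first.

√264 = [16; 4,32, …], period ℓ=2 (even) → k=1
a_0=16:  p_0=16·1+0=16,  q_0=16·0+1=1
a_1=4:  p_1=4·16+1=65,  q_1=4·1+0=4
(x₁, y₁) = (65, 4);  65² − 264·4² = 1 ✓
(x_2, y_2) = (65·65 + 264·4·4, 65·4 + 4·65) = (8449, 520)

65 4
8449 520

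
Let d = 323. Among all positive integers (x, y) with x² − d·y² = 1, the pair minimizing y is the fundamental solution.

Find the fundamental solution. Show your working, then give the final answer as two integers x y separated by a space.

18 1

√323 → a₀=17, period (1,34); ℓ=2 even so k=1
step 0: (17, 1)  from 17·(1,0) + (0,1)
step 1: (18, 1)  from 1·(17,1) + (1,0)
fundamental: x₁=18, y₁=1  (since 324 − 323·1 = 1)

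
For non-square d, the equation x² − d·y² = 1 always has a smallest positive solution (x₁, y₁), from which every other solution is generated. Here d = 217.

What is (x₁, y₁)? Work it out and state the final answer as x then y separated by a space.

√217 = [14; 1,2,1,2,1,…,2,1,28, …], period ℓ=16 (even) → k=15
a_0=14:  p_0=14·1+0=14,  q_0=14·0+1=1
a_1=1:  p_1=1·14+1=15,  q_1=1·1+0=1
…
a_4=2:  p_4=2·59+44=162,  q_4=2·4+3=11
a_5=1:  p_5=1·162+59=221,  q_5=1·11+4=15
a_6=1:  p_6=1·221+162=383,  q_6=1·15+11=26
…
a_8=4:  p_8=4·3668+383=15055,  q_8=4·249+26=1022
…
a_14=2:  p_14=2·1034361+740980=2809702,  q_14=2·70217+50301=190735
a_15=1:  p_15=1·2809702+1034361=3844063,  q_15=1·190735+70217=260952
→ (3844063, 260952).  Check: 3844063²=14776820347969, 217·260952²=14776820347968, difference 1.

3844063 260952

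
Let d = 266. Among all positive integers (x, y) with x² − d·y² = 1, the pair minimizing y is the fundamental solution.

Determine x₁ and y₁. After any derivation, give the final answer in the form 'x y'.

√266 = [16; 3,4,3,32, …], period ℓ=4 (even) → k=3
i=0: a=16 ⇒ p=16, q=1
i=1: a=3 ⇒ p=49, q=3
i=2: a=4 ⇒ p=212, q=13
i=3: a=3 ⇒ p=685, q=42
fundamental: x₁=685, y₁=42  (since 469225 − 266·1764 = 1)

685 42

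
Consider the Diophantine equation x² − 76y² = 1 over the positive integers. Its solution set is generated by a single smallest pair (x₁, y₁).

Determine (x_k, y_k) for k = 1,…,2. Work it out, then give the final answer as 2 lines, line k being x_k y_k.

d=76: √d = [8; 1,2,1,1,5,4,5,1,1,2,1,16] (ℓ=12, even), read p_11/q_11
a_0=8:  p_0=8·1+0=8,  q_0=8·0+1=1
a_1=1:  p_1=1·8+1=9,  q_1=1·1+0=1
a_2=2:  p_2=2·9+8=26,  q_2=2·1+1=3
a_3=1:  p_3=1·26+9=35,  q_3=1·3+1=4
a_4=1:  p_4=1·35+26=61,  q_4=1·4+3=7
a_5=5:  p_5=5·61+35=340,  q_5=5·7+4=39
a_6=4:  p_6=4·340+61=1421,  q_6=4·39+7=163
a_7=5:  p_7=5·1421+340=7445,  q_7=5·163+39=854
a_8=1:  p_8=1·7445+1421=8866,  q_8=1·854+163=1017
a_9=1:  p_9=1·8866+7445=16311,  q_9=1·1017+854=1871
a_10=2:  p_10=2·16311+8866=41488,  q_10=2·1871+1017=4759
a_11=1:  p_11=1·41488+16311=57799,  q_11=1·4759+1871=6630
(x₁, y₁) = (57799, 6630);  57799² − 76·6630² = 1 ✓
(x_2, y_2) = (57799·57799 + 76·6630·6630, 57799·6630 + 6630·57799) = (6681448801, 766414740)

57799 6630
6681448801 766414740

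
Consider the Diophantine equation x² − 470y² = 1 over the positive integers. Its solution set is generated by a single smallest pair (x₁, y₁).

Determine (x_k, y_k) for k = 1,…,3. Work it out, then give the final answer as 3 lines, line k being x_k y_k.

√470 = [21; 1,2,8,2,1,42, …], period ℓ=6 (even) → k=5
i=0: a=21 ⇒ p=21, q=1
i=1: a=1 ⇒ p=22, q=1
…
i=3: a=8 ⇒ p=542, q=25
i=4: a=2 ⇒ p=1149, q=53
i=5: a=1 ⇒ p=1691, q=78
→ (1691, 78).  Check: 1691²=2859481, 470·78²=2859480, difference 1.
(x_2, y_2) = (1691·1691 + 470·78·78, 1691·78 + 78·1691) = (5718961, 263796)
(x_3, y_3) = (1691·5718961 + 470·78·263796, 1691·263796 + 78·5718961) = (19341524411, 892157994)

1691 78
5718961 263796
19341524411 892157994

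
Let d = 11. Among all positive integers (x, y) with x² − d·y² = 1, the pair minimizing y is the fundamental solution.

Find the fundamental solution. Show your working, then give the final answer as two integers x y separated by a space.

10 3

√11 = [3; 3,6, …], period ℓ=2 (even) → k=1
k=0  a_k=3  p_k/q_k = 3/1
k=1  a_k=3  p_k/q_k = 10/3
fundamental: x₁=10, y₁=3  (since 100 − 11·9 = 1)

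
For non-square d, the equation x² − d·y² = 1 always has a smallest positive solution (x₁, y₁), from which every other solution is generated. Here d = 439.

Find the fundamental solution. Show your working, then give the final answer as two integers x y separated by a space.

√439 = [20; 1,19,1,40, …], period ℓ=4 (even) → k=3
i=0: a=20 ⇒ p=20, q=1
i=1: a=1 ⇒ p=21, q=1
i=2: a=19 ⇒ p=419, q=20
i=3: a=1 ⇒ p=440, q=21
(x₁, y₁) = (440, 21);  440² − 439·21² = 1 ✓

440 21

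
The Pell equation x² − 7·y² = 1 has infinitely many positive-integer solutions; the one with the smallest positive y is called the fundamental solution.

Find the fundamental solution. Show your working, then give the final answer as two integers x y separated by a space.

√7 = [2; 1,1,1,4, …], period ℓ=4 (even) → k=3
step 0: (2, 1)  from 2·(1,0) + (0,1)
step 1: (3, 1)  from 1·(2,1) + (1,0)
step 2: (5, 2)  from 1·(3,1) + (2,1)
step 3: (8, 3)  from 1·(5,2) + (3,1)
fundamental: x₁=8, y₁=3  (since 64 − 7·9 = 1)

8 3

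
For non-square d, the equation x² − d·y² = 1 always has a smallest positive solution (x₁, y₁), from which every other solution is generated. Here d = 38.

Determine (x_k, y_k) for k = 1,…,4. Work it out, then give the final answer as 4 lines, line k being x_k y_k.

37 6
2737 444
202501 32850
14982337 2430456

[6; 6,12] for √38; ℓ=2 ⇒ convergent index 1
a_0=6:  p_0=6·1+0=6,  q_0=6·0+1=1
a_1=6:  p_1=6·6+1=37,  q_1=6·1+0=6
(x₁, y₁) = (37, 6);  37² − 38·6² = 1 ✓
k=2:  x_2 = 37·37+38·6·6 = 2737,  y_2 = 37·6+6·37 = 444
k=3:  x_3 = 37·2737+38·6·444 = 202501,  y_3 = 37·444+6·2737 = 32850
k=4:  x_4 = 37·202501+38·6·32850 = 14982337,  y_4 = 37·32850+6·202501 = 2430456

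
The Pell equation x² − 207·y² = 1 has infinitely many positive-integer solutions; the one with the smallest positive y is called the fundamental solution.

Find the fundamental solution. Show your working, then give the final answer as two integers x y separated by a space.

1151 80

√207 → a₀=14, period (2,1,1,2,1,1,2,28); ℓ=8 even so k=7
step 0: (14, 1)  from 14·(1,0) + (0,1)
…
step 5: (259, 18)  from 1·(187,13) + (72,5)
step 6: (446, 31)  from 1·(259,18) + (187,13)
step 7: (1151, 80)  from 2·(446,31) + (259,18)
fundamental: x₁=1151, y₁=80  (since 1324801 − 207·6400 = 1)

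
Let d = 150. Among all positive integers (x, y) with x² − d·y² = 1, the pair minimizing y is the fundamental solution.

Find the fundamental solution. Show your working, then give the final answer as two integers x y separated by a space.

49 4

√150 = [12; 4,24, …], period ℓ=2 (even) → k=1
k=0  a_k=12  p_k/q_k = 12/1
k=1  a_k=4  p_k/q_k = 49/4
fundamental: x₁=49, y₁=4  (since 2401 − 150·16 = 1)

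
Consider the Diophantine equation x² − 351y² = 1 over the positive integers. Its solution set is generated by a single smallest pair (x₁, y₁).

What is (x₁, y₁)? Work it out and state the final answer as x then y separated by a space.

[18; 1,2,1,3,2,2,2,3,1,2,1,36] for √351; ℓ=12 ⇒ convergent index 11
a_0=18:  p_0=18·1+0=18,  q_0=18·0+1=1
…
a_3=1:  p_3=1·56+19=75,  q_3=1·3+1=4
a_4=3:  p_4=3·75+56=281,  q_4=3·4+3=15
…
a_9=1:  p_9=1·12796+3747=16543,  q_9=1·683+200=883
a_10=2:  p_10=2·16543+12796=45882,  q_10=2·883+683=2449
a_11=1:  p_11=1·45882+16543=62425,  q_11=1·2449+883=3332
(x₁, y₁) = (62425, 3332);  62425² − 351·3332² = 1 ✓

62425 3332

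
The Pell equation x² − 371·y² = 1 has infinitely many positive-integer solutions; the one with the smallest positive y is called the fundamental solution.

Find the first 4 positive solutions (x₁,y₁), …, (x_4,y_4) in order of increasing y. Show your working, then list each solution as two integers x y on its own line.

1695 88
5746049 298320
19479104415 1011304712
66034158220801 3428322675360

√371 = [19; 3,1,4,1,3,38, …], period ℓ=6 (even) → k=5
a_0=19:  p_0=19·1+0=19,  q_0=19·0+1=1
a_1=3:  p_1=3·19+1=58,  q_1=3·1+0=3
a_2=1:  p_2=1·58+19=77,  q_2=1·3+1=4
a_3=4:  p_3=4·77+58=366,  q_3=4·4+3=19
a_4=1:  p_4=1·366+77=443,  q_4=1·19+4=23
a_5=3:  p_5=3·443+366=1695,  q_5=3·23+19=88
fundamental: x₁=1695, y₁=88  (since 2873025 − 371·7744 = 1)
n=2: (1695,88)∘(1695,88) = (1695·1695+371·88·88, 1695·88+88·1695) = (5746049,298320)
n=3: (5746049,298320)∘(1695,88) = (1695·5746049+371·88·298320, 1695·298320+88·5746049) = (19479104415,1011304712)
n=4: (19479104415,1011304712)∘(1695,88) = (1695·19479104415+371·88·1011304712, 1695·1011304712+88·19479104415) = (66034158220801,3428322675360)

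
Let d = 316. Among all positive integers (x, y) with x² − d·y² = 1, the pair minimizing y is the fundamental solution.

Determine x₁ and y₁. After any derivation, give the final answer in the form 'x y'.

12799 720

d=316: √d = [17; 1,3,2,8,2,3,1,34] (ℓ=8, even), read p_7/q_7
step 0: (17, 1)  from 17·(1,0) + (0,1)
…
step 6: (9937, 559)  from 3·(2862,161) + (1351,76)
step 7: (12799, 720)  from 1·(9937,559) + (2862,161)
fundamental: x₁=12799, y₁=720  (since 163814401 − 316·518400 = 1)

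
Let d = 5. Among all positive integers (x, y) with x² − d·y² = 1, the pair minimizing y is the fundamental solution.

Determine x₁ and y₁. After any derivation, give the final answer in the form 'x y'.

9 4

√5 → a₀=2, period (4); ℓ=1 odd so k=1
k=0  a_k=2  p_k/q_k = 2/1
k=1  a_k=4  p_k/q_k = 9/4
fundamental: x₁=9, y₁=4  (since 81 − 5·16 = 1)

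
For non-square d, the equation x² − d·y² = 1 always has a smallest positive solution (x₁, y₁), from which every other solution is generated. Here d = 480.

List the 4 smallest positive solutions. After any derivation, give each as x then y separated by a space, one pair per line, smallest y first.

[21; 1,9,1,42] for √480; ℓ=4 ⇒ convergent index 3
step 0: (21, 1)  from 21·(1,0) + (0,1)
step 1: (22, 1)  from 1·(21,1) + (1,0)
step 2: (219, 10)  from 9·(22,1) + (21,1)
step 3: (241, 11)  from 1·(219,10) + (22,1)
fundamental: x₁=241, y₁=11  (since 58081 − 480·121 = 1)
(241+11√480)^2 = 116161 + 5302√480
(241+11√480)^3 = 55989361 + 2555553√480
(241+11√480)^4 = 26986755841 + 1231771244√480

241 11
116161 5302
55989361 2555553
26986755841 1231771244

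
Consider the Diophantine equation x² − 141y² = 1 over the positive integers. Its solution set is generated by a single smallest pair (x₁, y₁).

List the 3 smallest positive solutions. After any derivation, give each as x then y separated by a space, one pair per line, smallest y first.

95 8
18049 1520
3429215 288792

[11; 1,6,1,22] for √141; ℓ=4 ⇒ convergent index 3
a_0=11:  p_0=11·1+0=11,  q_0=11·0+1=1
a_1=1:  p_1=1·11+1=12,  q_1=1·1+0=1
a_2=6:  p_2=6·12+11=83,  q_2=6·1+1=7
a_3=1:  p_3=1·83+12=95,  q_3=1·7+1=8
fundamental: x₁=95, y₁=8  (since 9025 − 141·64 = 1)
k=2:  x_2 = 95·95+141·8·8 = 18049,  y_2 = 95·8+8·95 = 1520
k=3:  x_3 = 95·18049+141·8·1520 = 3429215,  y_3 = 95·1520+8·18049 = 288792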